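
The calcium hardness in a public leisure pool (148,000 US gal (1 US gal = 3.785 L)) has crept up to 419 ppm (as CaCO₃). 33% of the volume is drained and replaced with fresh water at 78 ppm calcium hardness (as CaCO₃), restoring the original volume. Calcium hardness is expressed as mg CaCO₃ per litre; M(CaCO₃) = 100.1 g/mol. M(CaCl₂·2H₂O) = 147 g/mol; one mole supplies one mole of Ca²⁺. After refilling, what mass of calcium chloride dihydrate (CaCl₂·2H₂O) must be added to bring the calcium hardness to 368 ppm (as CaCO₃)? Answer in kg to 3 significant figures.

Volume: 148,000 US gal × 3.785 L/gal = 560,180 L.
After draining 33% and refilling: 419 × 0.67 + 78 × 0.33 = 306.47 ppm.
Deficit to target: 368 − 306.47 = 61.53 mg/L.
As CaCO₃: 61.53 mg/L × 560,180 L = 34,470 g; ÷ 100.1 = 344.3 mol Ca²⁺.
Mass: 344.3 × 147 = 50,620 g.

50.6 kg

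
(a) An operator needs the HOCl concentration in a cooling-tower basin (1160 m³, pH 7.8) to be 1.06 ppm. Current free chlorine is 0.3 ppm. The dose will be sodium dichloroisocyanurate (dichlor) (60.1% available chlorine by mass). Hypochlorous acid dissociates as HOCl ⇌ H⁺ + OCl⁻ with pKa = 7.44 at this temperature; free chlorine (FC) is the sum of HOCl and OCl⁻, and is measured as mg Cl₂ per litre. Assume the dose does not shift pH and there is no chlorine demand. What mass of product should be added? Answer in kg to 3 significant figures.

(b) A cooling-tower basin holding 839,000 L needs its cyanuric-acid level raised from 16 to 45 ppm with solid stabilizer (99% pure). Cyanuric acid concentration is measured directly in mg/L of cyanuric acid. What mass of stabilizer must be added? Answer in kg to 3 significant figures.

(a) 6.15 kg; (b) 24.6 kg

(a) Volume: 1160 m³ = 1,160,000 L.
(a) [OCl⁻]/[HOCl] = 10^(pH − pKa) = 10^(7.8 − 7.44) = 2.291; fraction as HOCl = 1/(1 + 2.291) = 0.3039.
(a) Free chlorine required for 1.06 ppm HOCl: 1.06 / 0.3039 = 3.488 ppm.
(a) FC to add: 3.488 − 0.3 = 3.188 mg/L as Cl₂.
(a) Cl₂ equivalent: 3.188 mg/L × 1,160,000 L = 3698 g.
(a) Product at 60.1% available Cl: 3698 / 0.601 = 6154 g.

(b) CYA to add: (45 − 16) = 29 mg/L × 839,000 L = 24,330 g cyanuric acid.
(b) At 99% purity: 24,330 / 0.99 = 24,580 g product.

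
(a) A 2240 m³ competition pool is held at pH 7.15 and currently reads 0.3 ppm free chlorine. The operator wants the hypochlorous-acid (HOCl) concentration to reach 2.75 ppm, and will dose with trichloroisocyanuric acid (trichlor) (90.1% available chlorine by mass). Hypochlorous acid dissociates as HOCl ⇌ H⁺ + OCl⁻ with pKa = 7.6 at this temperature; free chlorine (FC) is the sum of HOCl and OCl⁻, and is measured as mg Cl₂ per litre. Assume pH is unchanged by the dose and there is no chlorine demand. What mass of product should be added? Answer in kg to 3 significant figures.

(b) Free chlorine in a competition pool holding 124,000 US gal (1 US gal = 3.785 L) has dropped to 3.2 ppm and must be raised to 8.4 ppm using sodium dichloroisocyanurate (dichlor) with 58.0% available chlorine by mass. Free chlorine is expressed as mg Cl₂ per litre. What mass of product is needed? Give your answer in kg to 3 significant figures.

(a) 8.52 kg; (b) 4.21 kg

(a) Volume: 2240 m³ = 2,240,000 L.
(a) [OCl⁻]/[HOCl] = 10^(pH − pKa) = 10^(7.15 − 7.6) = 0.3548; fraction as HOCl = 1/(1 + 0.3548) = 0.7381.
(a) Free chlorine required for 2.75 ppm HOCl: 2.75 / 0.7381 = 3.726 ppm.
(a) FC to add: 3.726 − 0.3 = 3.426 mg/L as Cl₂.
(a) Cl₂ equivalent: 3.426 mg/L × 2,240,000 L = 7674 g.
(a) Product at 90.1% available Cl: 7674 / 0.901 = 8517 g.

(b) Volume: 124,000 US gal × 3.785 L/gal = 469,340 L.
(b) Chlorine deficit: 8.4 − 3.2 = 5.2 ppm = 5.2 mg/L as Cl₂.
(b) Cl₂ equivalent needed: 5.2 mg/L × 469,340 L = 2,441,000 mg = 2441 g.
(b) Product at 58.0% available chlorine: 2441 / 0.58 = 4208 g.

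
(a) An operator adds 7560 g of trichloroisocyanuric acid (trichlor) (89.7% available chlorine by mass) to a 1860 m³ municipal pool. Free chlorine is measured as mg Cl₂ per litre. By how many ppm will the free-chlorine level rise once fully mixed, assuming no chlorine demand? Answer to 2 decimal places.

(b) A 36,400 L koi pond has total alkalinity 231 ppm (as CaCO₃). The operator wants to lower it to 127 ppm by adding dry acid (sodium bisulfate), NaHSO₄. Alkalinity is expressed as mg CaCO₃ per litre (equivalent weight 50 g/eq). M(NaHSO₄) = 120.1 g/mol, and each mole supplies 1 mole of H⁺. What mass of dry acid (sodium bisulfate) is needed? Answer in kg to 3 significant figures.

(a) Volume: 1860 m³ = 1,860,000 L.
(a) Available chlorine delivered: 7560 g × 0.897 = 6781 g as Cl₂.
(a) Concentration rise: 6781 g / 1,860,000 L = 3.646 mg/L = 3.65 ppm.

(b) Alkalinity to neutralize: (231 − 127) = 104 mg/L as CaCO₃ × 36,400 L = 3786 g as CaCO₃.
(b) Equivalents of H⁺ required: 3786 ÷ 50 g/eq = 75.71 eq = 75.71 mol NaHSO₄.
(b) Mass of NaHSO₄: 75.71 × 120.1 = 9093 g.

(a) 3.65 ppm; (b) 9.09 kg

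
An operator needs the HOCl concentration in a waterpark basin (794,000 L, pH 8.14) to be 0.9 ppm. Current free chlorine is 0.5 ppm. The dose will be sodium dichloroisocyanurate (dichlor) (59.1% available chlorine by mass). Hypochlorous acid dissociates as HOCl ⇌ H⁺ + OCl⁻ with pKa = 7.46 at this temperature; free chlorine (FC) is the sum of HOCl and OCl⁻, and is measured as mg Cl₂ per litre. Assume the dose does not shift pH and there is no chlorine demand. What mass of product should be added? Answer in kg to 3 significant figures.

[OCl⁻]/[HOCl] = 10^(pH − pKa) = 10^(8.14 − 7.46) = 4.786; fraction as HOCl = 1/(1 + 4.786) = 0.1728.
Free chlorine required for 0.9 ppm HOCl: 0.9 / 0.1728 = 5.208 ppm.
FC to add: 5.208 − 0.5 = 4.708 mg/L as Cl₂.
Cl₂ equivalent: 4.708 mg/L × 794,000 L = 3738 g.
Product at 59.1% available Cl: 3738 / 0.591 = 6325 g.

6.32 kg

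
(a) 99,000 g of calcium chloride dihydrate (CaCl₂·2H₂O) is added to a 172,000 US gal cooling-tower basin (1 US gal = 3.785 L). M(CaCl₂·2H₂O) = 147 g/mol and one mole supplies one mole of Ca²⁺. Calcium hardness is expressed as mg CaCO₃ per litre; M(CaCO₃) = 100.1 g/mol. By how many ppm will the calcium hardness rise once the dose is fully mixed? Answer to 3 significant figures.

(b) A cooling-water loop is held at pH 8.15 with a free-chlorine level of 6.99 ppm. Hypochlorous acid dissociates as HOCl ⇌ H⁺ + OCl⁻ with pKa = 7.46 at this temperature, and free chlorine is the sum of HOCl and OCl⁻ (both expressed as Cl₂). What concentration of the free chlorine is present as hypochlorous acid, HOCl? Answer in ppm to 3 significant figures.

(a) Volume: 172,000 US gal × 3.785 L/gal = 651,020 L.
(a) Moles of Ca²⁺: 99,000 g ÷ 147 g/mol = 673.5 mol.
(a) As CaCO₃: 673.5 mol × 100.1 g/mol = 67,410 g.
(a) Rise: 67,410 g / 651,020 L × 1000 = 103.6 mg/L.

(b) [OCl⁻]/[HOCl] = 10^(pH − pKa) = 10^(8.15 − 7.46) = 10^0.69 = 4.898.
(b) Fraction as HOCl = 1 / (1 + 4.898) = 0.1696.
(b) HOCl = 0.1696 × 6.99 ppm = 1.185 ppm.

(a) 104 ppm; (b) 1.19 ppm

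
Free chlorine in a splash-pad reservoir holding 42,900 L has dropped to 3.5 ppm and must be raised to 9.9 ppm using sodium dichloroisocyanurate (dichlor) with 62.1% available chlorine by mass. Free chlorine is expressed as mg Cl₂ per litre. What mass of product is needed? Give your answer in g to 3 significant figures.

442 g

Chlorine deficit: 9.9 − 3.5 = 6.4 ppm = 6.4 mg/L as Cl₂.
Cl₂ equivalent needed: 6.4 mg/L × 42,900 L = 274,600 mg = 274.6 g.
Product at 62.1% available chlorine: 274.6 / 0.621 = 442.1 g.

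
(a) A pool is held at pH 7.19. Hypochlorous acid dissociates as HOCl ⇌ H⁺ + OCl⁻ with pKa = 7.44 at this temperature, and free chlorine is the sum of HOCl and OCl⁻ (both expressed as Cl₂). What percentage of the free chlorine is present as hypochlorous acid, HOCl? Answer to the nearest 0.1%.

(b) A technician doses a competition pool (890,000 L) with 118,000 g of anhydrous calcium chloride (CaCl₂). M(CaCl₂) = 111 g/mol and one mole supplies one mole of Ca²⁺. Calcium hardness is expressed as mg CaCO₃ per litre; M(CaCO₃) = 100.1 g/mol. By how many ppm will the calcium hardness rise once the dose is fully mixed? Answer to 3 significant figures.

(a) 64.0%; (b) 120 ppm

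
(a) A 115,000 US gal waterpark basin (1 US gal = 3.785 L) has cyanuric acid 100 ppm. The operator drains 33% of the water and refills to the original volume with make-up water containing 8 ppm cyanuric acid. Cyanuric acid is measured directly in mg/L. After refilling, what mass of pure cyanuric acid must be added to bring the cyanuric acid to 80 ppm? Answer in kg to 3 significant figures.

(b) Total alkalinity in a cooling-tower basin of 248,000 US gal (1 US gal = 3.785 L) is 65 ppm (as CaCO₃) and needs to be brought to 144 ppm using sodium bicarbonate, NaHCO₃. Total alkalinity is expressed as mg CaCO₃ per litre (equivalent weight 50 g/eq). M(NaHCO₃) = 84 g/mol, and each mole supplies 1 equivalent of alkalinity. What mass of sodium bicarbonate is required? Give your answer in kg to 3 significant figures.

(a) 4.51 kg; (b) 125 kg

(a) Volume: 115,000 US gal × 3.785 L/gal = 435,275 L.
(a) After draining 33% and refilling: 100 × 0.67 + 8 × 0.33 = 69.64 ppm.
(a) Deficit to target: 80 − 69.64 = 10.36 mg/L.
(a) Mass: 10.36 mg/L × 435,275 L = 4509 g cyanuric acid.

(b) Volume: 248,000 US gal × 3.785 L/gal = 938,680 L.
(b) Alkalinity to add: (144 − 65) = 79 mg/L as CaCO₃ × 938,680 L = 74,160 g as CaCO₃.
(b) Equivalents: 74,160 g ÷ 50 g/eq = 1483 eq.
(b) NaHCO₃ supplies 1 eq per mole → 1483 mol.
(b) Mass: 1483 mol × 84 g/mol = 124,600 g.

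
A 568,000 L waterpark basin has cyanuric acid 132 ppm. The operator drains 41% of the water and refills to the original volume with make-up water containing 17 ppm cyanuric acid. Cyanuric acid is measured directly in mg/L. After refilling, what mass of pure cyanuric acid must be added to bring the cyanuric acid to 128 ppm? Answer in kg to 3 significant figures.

24.5 kg

After draining 41% and refilling: 132 × 0.59 + 17 × 0.41 = 84.85 ppm.
Deficit to target: 128 − 84.85 = 43.15 mg/L.
Mass: 43.15 mg/L × 568,000 L = 24,510 g cyanuric acid.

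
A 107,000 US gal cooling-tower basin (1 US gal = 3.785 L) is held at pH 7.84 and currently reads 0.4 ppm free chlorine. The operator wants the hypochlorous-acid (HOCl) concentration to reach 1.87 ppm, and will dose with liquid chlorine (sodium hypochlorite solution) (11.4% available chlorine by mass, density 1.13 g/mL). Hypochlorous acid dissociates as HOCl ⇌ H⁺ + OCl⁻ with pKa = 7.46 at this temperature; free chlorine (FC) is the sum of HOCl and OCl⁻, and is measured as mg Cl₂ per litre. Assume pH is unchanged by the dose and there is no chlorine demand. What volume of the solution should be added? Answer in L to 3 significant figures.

18.7 L

Volume: 107,000 US gal × 3.785 L/gal = 404,995 L.
[OCl⁻]/[HOCl] = 10^(pH − pKa) = 10^(7.84 − 7.46) = 2.399; fraction as HOCl = 1/(1 + 2.399) = 0.2942.
Free chlorine required for 1.87 ppm HOCl: 1.87 / 0.2942 = 6.356 ppm.
FC to add: 6.356 − 0.4 = 5.956 mg/L as Cl₂.
Cl₂ equivalent: 5.956 mg/L × 404,995 L = 2412 g.
Product at 11.4% available Cl: 2412 / 0.114 = 21,160 g.
Volume: 21,160 g ÷ 1.13 g/mL = 18,720 mL.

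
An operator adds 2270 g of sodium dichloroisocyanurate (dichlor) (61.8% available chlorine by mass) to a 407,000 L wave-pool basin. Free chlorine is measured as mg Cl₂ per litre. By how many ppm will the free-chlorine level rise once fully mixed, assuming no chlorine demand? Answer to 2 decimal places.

3.45 ppm

Available chlorine delivered: 2270 g × 0.618 = 1403 g as Cl₂.
Concentration rise: 1403 g / 407,000 L = 3.447 mg/L = 3.45 ppm.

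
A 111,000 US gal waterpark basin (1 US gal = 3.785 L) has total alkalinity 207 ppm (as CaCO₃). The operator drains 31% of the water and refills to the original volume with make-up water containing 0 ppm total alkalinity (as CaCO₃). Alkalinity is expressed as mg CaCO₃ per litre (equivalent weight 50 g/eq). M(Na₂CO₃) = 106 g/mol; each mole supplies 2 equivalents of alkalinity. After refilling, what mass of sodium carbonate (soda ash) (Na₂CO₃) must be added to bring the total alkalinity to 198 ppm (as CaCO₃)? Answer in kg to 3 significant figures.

Volume: 111,000 US gal × 3.785 L/gal = 420,135 L.
After draining 31% and refilling: 207 × 0.69 + 0 × 0.31 = 142.83 ppm.
Deficit to target: 198 − 142.83 = 55.17 mg/L.
As CaCO₃: 55.17 mg/L × 420,135 L = 23,180 g; ÷ 50 g/eq ÷ 2 = 231.8 mol Na₂CO₃.
Mass: 231.8 × 106 = 24,570 g.

24.6 kg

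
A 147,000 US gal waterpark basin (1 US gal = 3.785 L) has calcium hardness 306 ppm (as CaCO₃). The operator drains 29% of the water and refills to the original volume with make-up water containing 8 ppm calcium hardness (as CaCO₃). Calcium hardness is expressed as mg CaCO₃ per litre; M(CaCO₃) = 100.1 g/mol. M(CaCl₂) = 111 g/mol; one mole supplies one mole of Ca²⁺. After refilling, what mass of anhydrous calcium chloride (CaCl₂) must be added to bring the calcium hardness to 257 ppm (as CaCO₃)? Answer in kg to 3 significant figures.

Volume: 147,000 US gal × 3.785 L/gal = 556,395 L.
After draining 29% and refilling: 306 × 0.71 + 8 × 0.29 = 219.58 ppm.
Deficit to target: 257 − 219.58 = 37.42 mg/L.
As CaCO₃: 37.42 mg/L × 556,395 L = 20,820 g; ÷ 100.1 = 208 mol Ca²⁺.
Mass: 208 × 111 = 23,090 g.

23.1 kg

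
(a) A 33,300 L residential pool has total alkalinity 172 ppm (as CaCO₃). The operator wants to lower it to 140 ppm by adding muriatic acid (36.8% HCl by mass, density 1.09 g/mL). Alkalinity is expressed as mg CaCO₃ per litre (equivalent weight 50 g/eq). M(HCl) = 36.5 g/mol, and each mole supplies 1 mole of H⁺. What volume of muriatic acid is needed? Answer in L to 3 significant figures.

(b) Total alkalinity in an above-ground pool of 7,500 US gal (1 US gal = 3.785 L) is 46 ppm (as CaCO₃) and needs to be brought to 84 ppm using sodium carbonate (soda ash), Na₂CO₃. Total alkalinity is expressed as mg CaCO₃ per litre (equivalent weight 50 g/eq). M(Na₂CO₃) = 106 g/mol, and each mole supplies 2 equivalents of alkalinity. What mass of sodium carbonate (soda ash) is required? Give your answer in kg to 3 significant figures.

(a) Alkalinity to neutralize: (172 − 140) = 32 mg/L as CaCO₃ × 33,300 L = 1066 g as CaCO₃.
(a) Equivalents of H⁺ required: 1066 ÷ 50 g/eq = 21.31 eq = 21.31 mol HCl.
(a) Mass of HCl: 21.31 × 36.5 = 777.9 g.
(a) Mass of 36.8% solution: 777.9 / 0.368 = 2114 g.
(a) Volume: 2114 g ÷ 1.09 g/mL = 1939 mL.

(b) Volume: 7,500 US gal × 3.785 L/gal = 28,388 L.
(b) Alkalinity to add: (84 − 46) = 38 mg/L as CaCO₃ × 28,388 L = 1079 g as CaCO₃.
(b) Equivalents: 1079 g ÷ 50 g/eq = 21.57 eq.
(b) Each mole of Na₂CO₃ supplies 2 eq, so 21.57 / 2 = 10.79 mol.
(b) Mass: 10.79 mol × 106 g/mol = 1143 g.

(a) 1.94 L; (b) 1.14 kg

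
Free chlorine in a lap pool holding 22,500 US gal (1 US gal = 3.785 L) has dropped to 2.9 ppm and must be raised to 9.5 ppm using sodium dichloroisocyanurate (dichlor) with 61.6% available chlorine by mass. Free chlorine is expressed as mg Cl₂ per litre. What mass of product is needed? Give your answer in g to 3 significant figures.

Volume: 22,500 US gal × 3.785 L/gal = 85,162 L.
Chlorine deficit: 9.5 − 2.9 = 6.6 ppm = 6.6 mg/L as Cl₂.
Cl₂ equivalent needed: 6.6 mg/L × 85,162 L = 562,100 mg = 562.1 g.
Product at 61.6% available chlorine: 562.1 / 0.616 = 912.5 g.

912 g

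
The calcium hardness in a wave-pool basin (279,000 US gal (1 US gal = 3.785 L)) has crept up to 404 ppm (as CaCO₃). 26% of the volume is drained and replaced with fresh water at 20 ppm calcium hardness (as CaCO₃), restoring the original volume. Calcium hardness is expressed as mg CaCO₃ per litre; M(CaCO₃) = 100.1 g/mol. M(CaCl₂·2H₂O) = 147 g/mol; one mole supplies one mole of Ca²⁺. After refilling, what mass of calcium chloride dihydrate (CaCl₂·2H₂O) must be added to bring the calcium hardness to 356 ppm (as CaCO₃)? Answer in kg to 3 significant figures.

Volume: 279,000 US gal × 3.785 L/gal = 1,056,015 L.
After draining 26% and refilling: 404 × 0.74 + 20 × 0.26 = 304.16 ppm.
Deficit to target: 356 − 304.16 = 51.84 mg/L.
As CaCO₃: 51.84 mg/L × 1,056,015 L = 54,740 g; ÷ 100.1 = 546.9 mol Ca²⁺.
Mass: 546.9 × 147 = 80,390 g.

80.4 kg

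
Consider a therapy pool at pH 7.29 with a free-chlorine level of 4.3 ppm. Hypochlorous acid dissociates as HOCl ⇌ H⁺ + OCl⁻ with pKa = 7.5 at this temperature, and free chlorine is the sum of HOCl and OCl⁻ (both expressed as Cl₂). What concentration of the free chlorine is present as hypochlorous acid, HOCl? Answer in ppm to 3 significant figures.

[OCl⁻]/[HOCl] = 10^(pH − pKa) = 10^(7.29 − 7.5) = 10^-0.21 = 0.6166.
Fraction as HOCl = 1 / (1 + 0.6166) = 0.6186.
HOCl = 0.6186 × 4.3 ppm = 2.66 ppm.

2.66 ppm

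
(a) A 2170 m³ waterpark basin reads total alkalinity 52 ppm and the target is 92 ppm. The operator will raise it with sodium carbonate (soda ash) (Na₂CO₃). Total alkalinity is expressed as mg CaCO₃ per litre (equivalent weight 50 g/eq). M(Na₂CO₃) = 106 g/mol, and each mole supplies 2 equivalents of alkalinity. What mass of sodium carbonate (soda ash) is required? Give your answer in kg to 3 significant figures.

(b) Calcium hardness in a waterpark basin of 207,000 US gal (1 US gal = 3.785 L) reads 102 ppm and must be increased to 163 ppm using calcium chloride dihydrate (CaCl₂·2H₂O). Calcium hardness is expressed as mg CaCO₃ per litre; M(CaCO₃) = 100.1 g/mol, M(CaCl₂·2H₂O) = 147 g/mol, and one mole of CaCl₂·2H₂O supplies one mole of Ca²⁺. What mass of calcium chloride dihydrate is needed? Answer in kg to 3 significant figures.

(a) 92.0 kg; (b) 70.2 kg

(a) Volume: 2170 m³ = 2,170,000 L.
(a) Alkalinity to add: (92 − 52) = 40 mg/L as CaCO₃ × 2,170,000 L = 86,800 g as CaCO₃.
(a) Equivalents: 86,800 g ÷ 50 g/eq = 1736 eq.
(a) Each mole of Na₂CO₃ supplies 2 eq, so 1736 / 2 = 868 mol.
(a) Mass: 868 mol × 106 g/mol = 92,010 g.

(b) Volume: 207,000 US gal × 3.785 L/gal = 783,495 L.
(b) Hardness to add: (163 − 102) = 61 mg/L as CaCO₃ × 783,495 L = 47,790 g as CaCO₃.
(b) Moles of Ca²⁺ (1 mol Ca²⁺ ≡ 1 mol CaCO₃): 47,790 / 100.1 g/mol = 477.5 mol.
(b) Mass of CaCl₂·2H₂O: 477.5 × 147 = 70,190 g.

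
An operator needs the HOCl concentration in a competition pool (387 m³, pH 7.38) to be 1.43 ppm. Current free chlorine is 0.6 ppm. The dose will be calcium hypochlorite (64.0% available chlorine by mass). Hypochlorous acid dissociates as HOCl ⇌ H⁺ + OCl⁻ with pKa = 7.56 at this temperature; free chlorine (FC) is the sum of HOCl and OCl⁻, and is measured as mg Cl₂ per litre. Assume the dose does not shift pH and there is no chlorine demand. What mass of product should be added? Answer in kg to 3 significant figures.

1.07 kg

Volume: 387 m³ = 387,000 L.
[OCl⁻]/[HOCl] = 10^(pH − pKa) = 10^(7.38 − 7.56) = 0.6607; fraction as HOCl = 1/(1 + 0.6607) = 0.6022.
Free chlorine required for 1.43 ppm HOCl: 1.43 / 0.6022 = 2.375 ppm.
FC to add: 2.375 − 0.6 = 1.775 mg/L as Cl₂.
Cl₂ equivalent: 1.775 mg/L × 387,000 L = 686.8 g.
Product at 64.0% available Cl: 686.8 / 0.64 = 1073 g.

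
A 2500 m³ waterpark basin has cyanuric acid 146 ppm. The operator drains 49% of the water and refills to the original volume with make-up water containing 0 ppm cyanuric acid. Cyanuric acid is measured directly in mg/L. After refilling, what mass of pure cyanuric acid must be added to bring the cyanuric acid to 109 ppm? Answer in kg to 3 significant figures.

Volume: 2500 m³ = 2,500,000 L.
After draining 49% and refilling: 146 × 0.51 + 0 × 0.49 = 74.46 ppm.
Deficit to target: 109 − 74.46 = 34.54 mg/L.
Mass: 34.54 mg/L × 2,500,000 L = 86,350 g cyanuric acid.

86.3 kg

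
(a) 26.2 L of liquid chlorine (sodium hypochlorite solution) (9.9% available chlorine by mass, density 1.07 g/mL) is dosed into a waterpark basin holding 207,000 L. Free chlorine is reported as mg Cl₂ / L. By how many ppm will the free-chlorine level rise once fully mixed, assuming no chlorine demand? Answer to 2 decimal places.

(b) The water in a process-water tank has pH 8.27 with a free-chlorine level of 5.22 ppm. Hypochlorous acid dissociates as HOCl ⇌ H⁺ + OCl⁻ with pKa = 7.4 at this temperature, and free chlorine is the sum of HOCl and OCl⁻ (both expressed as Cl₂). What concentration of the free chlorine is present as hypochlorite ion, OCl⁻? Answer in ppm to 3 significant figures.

(a) 13.41 ppm; (b) 4.60 ppm

(a) Mass of solution: 26.2 L × 1000 mL/L × 1.07 g/mL = 28,030 g.
(a) Available chlorine delivered: 28,030 g × 0.099 = 2775 g as Cl₂.
(a) Concentration rise: 2775 g / 207,000 L = 13.41 mg/L = 13.41 ppm.

(b) [OCl⁻]/[HOCl] = 10^(pH − pKa) = 10^(8.27 − 7.4) = 10^0.87 = 7.413.
(b) Fraction as HOCl = 1 / (1 + 7.413) = 0.1189.
(b) OCl⁻ = (1 − 0.1189) × 5.22 ppm = 4.6 ppm.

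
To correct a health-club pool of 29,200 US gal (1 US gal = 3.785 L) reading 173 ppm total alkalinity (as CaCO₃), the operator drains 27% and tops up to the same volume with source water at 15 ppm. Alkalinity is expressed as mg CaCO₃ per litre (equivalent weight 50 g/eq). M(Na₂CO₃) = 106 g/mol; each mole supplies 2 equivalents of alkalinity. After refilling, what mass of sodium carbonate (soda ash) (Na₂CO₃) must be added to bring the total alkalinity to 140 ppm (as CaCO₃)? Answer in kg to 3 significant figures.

Volume: 29,200 US gal × 3.785 L/gal = 110,522 L.
After draining 27% and refilling: 173 × 0.73 + 15 × 0.27 = 130.34 ppm.
Deficit to target: 140 − 130.34 = 9.66 mg/L.
As CaCO₃: 9.66 mg/L × 110,522 L = 1068 g; ÷ 50 g/eq ÷ 2 = 10.68 mol Na₂CO₃.
Mass: 10.68 × 106 = 1132 g.

1.13 kg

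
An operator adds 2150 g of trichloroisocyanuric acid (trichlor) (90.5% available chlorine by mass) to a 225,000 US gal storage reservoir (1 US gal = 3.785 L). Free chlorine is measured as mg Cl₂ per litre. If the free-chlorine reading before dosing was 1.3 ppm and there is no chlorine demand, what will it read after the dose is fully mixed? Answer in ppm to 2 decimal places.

Volume: 225,000 US gal × 3.785 L/gal = 851,625 L.
Available chlorine delivered: 2150 g × 0.905 = 1946 g as Cl₂.
Concentration rise: 1946 g / 851,625 L = 2.285 mg/L = 2.28 ppm.
Final FC: 1.3 + 2.28 = 3.58 ppm.

3.58 ppm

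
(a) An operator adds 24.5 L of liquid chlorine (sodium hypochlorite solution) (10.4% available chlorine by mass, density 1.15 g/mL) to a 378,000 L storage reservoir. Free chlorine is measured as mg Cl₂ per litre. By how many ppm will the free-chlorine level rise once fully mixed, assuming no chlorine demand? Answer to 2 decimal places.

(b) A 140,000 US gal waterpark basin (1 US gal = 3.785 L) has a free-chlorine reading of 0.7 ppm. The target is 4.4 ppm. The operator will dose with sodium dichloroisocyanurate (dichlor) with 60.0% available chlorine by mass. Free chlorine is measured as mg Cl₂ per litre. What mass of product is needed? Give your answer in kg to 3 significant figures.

(a) Mass of solution: 24.5 L × 1000 mL/L × 1.15 g/mL = 28,170 g.
(a) Available chlorine delivered: 28,170 g × 0.104 = 2930 g as Cl₂.
(a) Concentration rise: 2930 g / 378,000 L = 7.752 mg/L = 7.75 ppm.

(b) Volume: 140,000 US gal × 3.785 L/gal = 529,900 L.
(b) Chlorine deficit: 4.4 − 0.7 = 3.7 ppm = 3.7 mg/L as Cl₂.
(b) Cl₂ equivalent needed: 3.7 mg/L × 529,900 L = 1,961,000 mg = 1961 g.
(b) Product at 60.0% available chlorine: 1961 / 0.6 = 3268 g.

(a) 7.75 ppm; (b) 3.27 kg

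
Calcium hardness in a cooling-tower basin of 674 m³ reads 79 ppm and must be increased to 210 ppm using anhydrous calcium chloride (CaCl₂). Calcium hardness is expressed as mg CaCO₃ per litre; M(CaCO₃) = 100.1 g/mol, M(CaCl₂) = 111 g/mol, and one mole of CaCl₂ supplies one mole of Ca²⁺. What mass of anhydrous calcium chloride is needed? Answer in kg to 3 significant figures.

97.9 kg

Volume: 674 m³ = 674,000 L.
Hardness to add: (210 − 79) = 131 mg/L as CaCO₃ × 674,000 L = 88,290 g as CaCO₃.
Moles of Ca²⁺ (1 mol Ca²⁺ ≡ 1 mol CaCO₃): 88,290 / 100.1 g/mol = 882.1 mol.
Mass of CaCl₂: 882.1 × 111 = 97,910 g.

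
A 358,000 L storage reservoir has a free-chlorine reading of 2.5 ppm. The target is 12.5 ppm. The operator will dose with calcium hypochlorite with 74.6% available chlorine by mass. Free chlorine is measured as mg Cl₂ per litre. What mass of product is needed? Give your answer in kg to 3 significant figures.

4.80 kg

Chlorine deficit: 12.5 − 2.5 = 10 ppm = 10 mg/L as Cl₂.
Cl₂ equivalent needed: 10 mg/L × 358,000 L = 3,580,000 mg = 3580 g.
Product at 74.6% available chlorine: 3580 / 0.746 = 4799 g.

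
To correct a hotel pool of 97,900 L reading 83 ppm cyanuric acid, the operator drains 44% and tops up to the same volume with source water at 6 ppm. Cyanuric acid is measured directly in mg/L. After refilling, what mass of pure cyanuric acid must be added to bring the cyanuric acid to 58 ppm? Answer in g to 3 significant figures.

869 g

After draining 44% and refilling: 83 × 0.56 + 6 × 0.44 = 49.12 ppm.
Deficit to target: 58 − 49.12 = 8.88 mg/L.
Mass: 8.88 mg/L × 97,900 L = 869.4 g cyanuric acid.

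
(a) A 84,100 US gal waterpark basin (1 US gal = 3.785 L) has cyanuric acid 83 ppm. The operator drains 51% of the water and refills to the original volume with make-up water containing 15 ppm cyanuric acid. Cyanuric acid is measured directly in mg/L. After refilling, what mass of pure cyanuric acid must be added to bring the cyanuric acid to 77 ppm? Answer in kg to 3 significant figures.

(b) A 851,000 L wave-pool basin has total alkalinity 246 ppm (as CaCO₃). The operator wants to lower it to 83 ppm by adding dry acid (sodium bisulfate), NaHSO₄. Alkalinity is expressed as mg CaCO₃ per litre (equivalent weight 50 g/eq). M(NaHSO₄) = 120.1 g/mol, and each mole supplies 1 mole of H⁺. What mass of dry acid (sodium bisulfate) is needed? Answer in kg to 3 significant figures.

(a) 9.13 kg; (b) 333 kg

(a) Volume: 84,100 US gal × 3.785 L/gal = 318,318 L.
(a) After draining 51% and refilling: 83 × 0.49 + 15 × 0.51 = 48.32 ppm.
(a) Deficit to target: 77 − 48.32 = 28.68 mg/L.
(a) Mass: 28.68 mg/L × 318,318 L = 9129 g cyanuric acid.

(b) Alkalinity to neutralize: (246 − 83) = 163 mg/L as CaCO₃ × 851,000 L = 138,700 g as CaCO₃.
(b) Equivalents of H⁺ required: 138,700 ÷ 50 g/eq = 2774 eq = 2774 mol NaHSO₄.
(b) Mass of NaHSO₄: 2774 × 120.1 = 333,200 g.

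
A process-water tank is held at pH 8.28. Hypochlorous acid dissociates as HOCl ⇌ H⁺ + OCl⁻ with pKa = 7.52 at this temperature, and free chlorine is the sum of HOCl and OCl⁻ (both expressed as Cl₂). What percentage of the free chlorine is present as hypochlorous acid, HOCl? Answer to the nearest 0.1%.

[OCl⁻]/[HOCl] = 10^(pH − pKa) = 10^(8.28 − 7.52) = 10^0.76 = 5.754.
Fraction as HOCl = 1 / (1 + 5.754) = 0.1481.

14.8%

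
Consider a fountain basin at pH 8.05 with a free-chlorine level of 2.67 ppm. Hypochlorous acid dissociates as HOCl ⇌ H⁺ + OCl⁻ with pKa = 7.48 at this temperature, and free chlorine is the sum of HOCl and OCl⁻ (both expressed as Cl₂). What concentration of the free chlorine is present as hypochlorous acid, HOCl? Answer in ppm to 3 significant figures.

0.566 ppm

[OCl⁻]/[HOCl] = 10^(pH − pKa) = 10^(8.05 − 7.48) = 10^0.57 = 3.715.
Fraction as HOCl = 1 / (1 + 3.715) = 0.2121.
HOCl = 0.2121 × 2.67 ppm = 0.5662 ppm.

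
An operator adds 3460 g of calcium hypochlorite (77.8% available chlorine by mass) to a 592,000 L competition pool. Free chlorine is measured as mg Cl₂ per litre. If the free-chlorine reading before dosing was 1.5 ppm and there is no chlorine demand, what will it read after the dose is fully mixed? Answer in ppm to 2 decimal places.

Available chlorine delivered: 3460 g × 0.778 = 2692 g as Cl₂.
Concentration rise: 2692 g / 592,000 L = 4.547 mg/L = 4.55 ppm.
Final FC: 1.5 + 4.55 = 6.05 ppm.

6.05 ppm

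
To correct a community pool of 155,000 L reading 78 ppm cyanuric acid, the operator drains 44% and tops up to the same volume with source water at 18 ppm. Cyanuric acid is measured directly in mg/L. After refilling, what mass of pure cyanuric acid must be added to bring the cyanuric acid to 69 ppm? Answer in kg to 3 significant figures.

After draining 44% and refilling: 78 × 0.56 + 18 × 0.44 = 51.6 ppm.
Deficit to target: 69 − 51.6 = 17.4 mg/L.
Mass: 17.4 mg/L × 155,000 L = 2697 g cyanuric acid.

2.70 kg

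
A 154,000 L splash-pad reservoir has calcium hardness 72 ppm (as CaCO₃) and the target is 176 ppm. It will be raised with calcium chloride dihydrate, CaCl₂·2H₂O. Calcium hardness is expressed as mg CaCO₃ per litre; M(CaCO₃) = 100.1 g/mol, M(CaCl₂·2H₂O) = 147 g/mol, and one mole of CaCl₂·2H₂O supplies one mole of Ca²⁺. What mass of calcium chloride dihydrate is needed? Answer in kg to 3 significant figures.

Hardness to add: (176 − 72) = 104 mg/L as CaCO₃ × 154,000 L = 16,020 g as CaCO₃.
Moles of Ca²⁺ (1 mol Ca²⁺ ≡ 1 mol CaCO₃): 16,020 / 100.1 g/mol = 160 mol.
Mass of CaCl₂·2H₂O: 160 × 147 = 23,520 g.

23.5 kg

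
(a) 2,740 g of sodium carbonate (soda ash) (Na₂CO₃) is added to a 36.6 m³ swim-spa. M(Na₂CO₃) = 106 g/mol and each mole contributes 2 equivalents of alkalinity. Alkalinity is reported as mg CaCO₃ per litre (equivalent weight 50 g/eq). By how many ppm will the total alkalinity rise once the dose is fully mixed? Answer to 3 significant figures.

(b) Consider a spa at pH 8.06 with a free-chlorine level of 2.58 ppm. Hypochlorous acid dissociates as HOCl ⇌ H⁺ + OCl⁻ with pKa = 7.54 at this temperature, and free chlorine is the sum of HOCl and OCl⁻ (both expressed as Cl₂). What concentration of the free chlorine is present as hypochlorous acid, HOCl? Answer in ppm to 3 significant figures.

(a) 70.6 ppm; (b) 0.598 ppm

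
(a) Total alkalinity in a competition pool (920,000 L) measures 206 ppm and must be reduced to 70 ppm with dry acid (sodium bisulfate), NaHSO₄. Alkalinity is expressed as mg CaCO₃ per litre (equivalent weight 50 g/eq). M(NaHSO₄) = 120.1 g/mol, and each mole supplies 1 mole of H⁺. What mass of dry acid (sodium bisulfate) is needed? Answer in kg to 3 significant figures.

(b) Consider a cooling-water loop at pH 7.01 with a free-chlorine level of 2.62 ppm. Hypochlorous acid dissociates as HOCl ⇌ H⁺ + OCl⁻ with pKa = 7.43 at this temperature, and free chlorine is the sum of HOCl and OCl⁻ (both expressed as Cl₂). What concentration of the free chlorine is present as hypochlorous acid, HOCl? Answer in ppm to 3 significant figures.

(a) Alkalinity to neutralize: (206 − 70) = 136 mg/L as CaCO₃ × 920,000 L = 125,100 g as CaCO₃.
(a) Equivalents of H⁺ required: 125,100 ÷ 50 g/eq = 2502 eq = 2502 mol NaHSO₄.
(a) Mass of NaHSO₄: 2502 × 120.1 = 300,500 g.

(b) [OCl⁻]/[HOCl] = 10^(pH − pKa) = 10^(7.01 − 7.43) = 10^-0.42 = 0.3802.
(b) Fraction as HOCl = 1 / (1 + 0.3802) = 0.7245.
(b) HOCl = 0.7245 × 2.62 ppm = 1.898 ppm.

(a) 301 kg; (b) 1.90 ppm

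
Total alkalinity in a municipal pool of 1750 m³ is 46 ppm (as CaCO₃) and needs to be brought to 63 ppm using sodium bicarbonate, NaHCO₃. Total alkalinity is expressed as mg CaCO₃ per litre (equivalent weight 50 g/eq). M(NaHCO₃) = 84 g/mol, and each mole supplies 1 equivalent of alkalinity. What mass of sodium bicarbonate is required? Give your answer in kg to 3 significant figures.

50.0 kg

Volume: 1750 m³ = 1,750,000 L.
Alkalinity to add: (63 − 46) = 17 mg/L as CaCO₃ × 1,750,000 L = 29,750 g as CaCO₃.
Equivalents: 29,750 g ÷ 50 g/eq = 595 eq.
NaHCO₃ supplies 1 eq per mole → 595 mol.
Mass: 595 mol × 84 g/mol = 49,980 g.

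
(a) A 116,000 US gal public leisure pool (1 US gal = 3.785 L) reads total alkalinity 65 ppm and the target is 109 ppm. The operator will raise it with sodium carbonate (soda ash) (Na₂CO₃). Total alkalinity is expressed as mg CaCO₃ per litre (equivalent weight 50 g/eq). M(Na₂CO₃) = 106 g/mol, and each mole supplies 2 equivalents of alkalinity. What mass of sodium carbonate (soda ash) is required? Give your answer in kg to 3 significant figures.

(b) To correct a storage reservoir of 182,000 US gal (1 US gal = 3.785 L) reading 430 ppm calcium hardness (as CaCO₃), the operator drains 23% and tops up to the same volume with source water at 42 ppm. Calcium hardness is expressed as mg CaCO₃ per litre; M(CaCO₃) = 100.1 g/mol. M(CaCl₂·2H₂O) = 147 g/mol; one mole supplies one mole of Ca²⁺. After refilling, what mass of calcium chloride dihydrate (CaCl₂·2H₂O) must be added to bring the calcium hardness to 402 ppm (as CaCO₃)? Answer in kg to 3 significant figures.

(a) Volume: 116,000 US gal × 3.785 L/gal = 439,060 L.
(a) Alkalinity to add: (109 − 65) = 44 mg/L as CaCO₃ × 439,060 L = 19,320 g as CaCO₃.
(a) Equivalents: 19,320 g ÷ 50 g/eq = 386.4 eq.
(a) Each mole of Na₂CO₃ supplies 2 eq, so 386.4 / 2 = 193.2 mol.
(a) Mass: 193.2 mol × 106 g/mol = 20,480 g.

(b) Volume: 182,000 US gal × 3.785 L/gal = 688,870 L.
(b) After draining 23% and refilling: 430 × 0.77 + 42 × 0.23 = 340.76 ppm.
(b) Deficit to target: 402 − 340.76 = 61.24 mg/L.
(b) As CaCO₃: 61.24 mg/L × 688,870 L = 42,190 g; ÷ 100.1 = 421.4 mol Ca²⁺.
(b) Mass: 421.4 × 147 = 61,950 g.

(a) 20.5 kg; (b) 62.0 kg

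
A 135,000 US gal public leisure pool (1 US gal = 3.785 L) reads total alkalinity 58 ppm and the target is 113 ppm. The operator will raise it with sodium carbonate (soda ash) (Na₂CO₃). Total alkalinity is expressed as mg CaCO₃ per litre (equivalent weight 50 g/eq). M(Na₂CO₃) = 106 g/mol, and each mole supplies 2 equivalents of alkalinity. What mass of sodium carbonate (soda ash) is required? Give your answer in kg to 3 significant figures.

Volume: 135,000 US gal × 3.785 L/gal = 510,975 L.
Alkalinity to add: (113 − 58) = 55 mg/L as CaCO₃ × 510,975 L = 28,100 g as CaCO₃.
Equivalents: 28,100 g ÷ 50 g/eq = 562.1 eq.
Each mole of Na₂CO₃ supplies 2 eq, so 562.1 / 2 = 281 mol.
Mass: 281 mol × 106 g/mol = 29,790 g.

29.8 kg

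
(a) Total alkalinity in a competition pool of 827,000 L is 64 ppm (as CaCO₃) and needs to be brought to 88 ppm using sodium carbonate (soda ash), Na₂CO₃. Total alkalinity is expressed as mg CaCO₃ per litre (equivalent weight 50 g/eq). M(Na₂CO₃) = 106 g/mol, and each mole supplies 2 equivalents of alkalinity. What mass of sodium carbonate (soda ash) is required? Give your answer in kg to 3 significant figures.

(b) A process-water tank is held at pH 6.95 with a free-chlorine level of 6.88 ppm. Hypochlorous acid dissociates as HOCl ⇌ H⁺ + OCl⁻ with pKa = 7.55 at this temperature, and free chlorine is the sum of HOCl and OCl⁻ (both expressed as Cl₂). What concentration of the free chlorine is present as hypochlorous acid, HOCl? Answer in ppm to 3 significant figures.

(a) Alkalinity to add: (88 − 64) = 24 mg/L as CaCO₃ × 827,000 L = 19,850 g as CaCO₃.
(a) Equivalents: 19,850 g ÷ 50 g/eq = 397 eq.
(a) Each mole of Na₂CO₃ supplies 2 eq, so 397 / 2 = 198.5 mol.
(a) Mass: 198.5 mol × 106 g/mol = 21,040 g.

(b) [OCl⁻]/[HOCl] = 10^(pH − pKa) = 10^(6.95 − 7.55) = 10^-0.60 = 0.2512.
(b) Fraction as HOCl = 1 / (1 + 0.2512) = 0.7992.
(b) HOCl = 0.7992 × 6.88 ppm = 5.499 ppm.

(a) 21.0 kg; (b) 5.50 ppm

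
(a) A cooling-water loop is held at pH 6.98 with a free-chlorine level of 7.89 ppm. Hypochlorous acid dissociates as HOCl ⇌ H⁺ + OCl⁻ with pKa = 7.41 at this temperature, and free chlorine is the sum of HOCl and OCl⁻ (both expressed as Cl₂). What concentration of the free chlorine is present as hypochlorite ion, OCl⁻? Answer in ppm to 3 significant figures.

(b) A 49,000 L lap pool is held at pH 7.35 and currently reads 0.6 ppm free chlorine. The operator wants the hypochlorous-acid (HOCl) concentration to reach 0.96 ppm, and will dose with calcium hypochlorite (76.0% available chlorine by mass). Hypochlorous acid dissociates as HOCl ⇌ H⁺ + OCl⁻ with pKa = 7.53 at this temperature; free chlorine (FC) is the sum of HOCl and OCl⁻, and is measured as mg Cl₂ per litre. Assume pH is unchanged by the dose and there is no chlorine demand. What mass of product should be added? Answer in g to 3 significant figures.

(a) [OCl⁻]/[HOCl] = 10^(pH − pKa) = 10^(6.98 − 7.41) = 10^-0.43 = 0.3715.
(a) Fraction as HOCl = 1 / (1 + 0.3715) = 0.7291.
(a) OCl⁻ = (1 − 0.7291) × 7.89 ppm = 2.137 ppm.

(b) [OCl⁻]/[HOCl] = 10^(pH − pKa) = 10^(7.35 − 7.53) = 0.6607; fraction as HOCl = 1/(1 + 0.6607) = 0.6022.
(b) Free chlorine required for 0.96 ppm HOCl: 0.96 / 0.6022 = 1.594 ppm.
(b) FC to add: 1.594 − 0.6 = 0.9943 mg/L as Cl₂.
(b) Cl₂ equivalent: 0.9943 mg/L × 49,000 L = 48.72 g.
(b) Product at 76.0% available Cl: 48.72 / 0.76 = 64.1 g.

(a) 2.14 ppm; (b) 64.1 g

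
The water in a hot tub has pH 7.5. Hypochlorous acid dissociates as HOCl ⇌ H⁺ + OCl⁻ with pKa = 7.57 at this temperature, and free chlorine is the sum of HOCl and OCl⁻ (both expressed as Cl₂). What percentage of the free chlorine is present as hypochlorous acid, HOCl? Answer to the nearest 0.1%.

54.0%

[OCl⁻]/[HOCl] = 10^(pH − pKa) = 10^(7.5 − 7.57) = 10^-0.07 = 0.8511.
Fraction as HOCl = 1 / (1 + 0.8511) = 0.5402.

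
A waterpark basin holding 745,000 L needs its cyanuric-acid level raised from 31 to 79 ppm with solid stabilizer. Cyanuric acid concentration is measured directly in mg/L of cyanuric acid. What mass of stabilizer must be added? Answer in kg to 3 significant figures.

35.8 kg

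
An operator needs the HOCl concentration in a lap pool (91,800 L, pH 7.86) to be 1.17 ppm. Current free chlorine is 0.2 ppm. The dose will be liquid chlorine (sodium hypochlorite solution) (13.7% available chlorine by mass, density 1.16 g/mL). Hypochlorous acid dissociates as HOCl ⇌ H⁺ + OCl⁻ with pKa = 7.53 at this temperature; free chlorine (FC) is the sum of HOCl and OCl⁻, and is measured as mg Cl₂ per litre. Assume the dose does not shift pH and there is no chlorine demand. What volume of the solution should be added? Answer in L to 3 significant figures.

[OCl⁻]/[HOCl] = 10^(pH − pKa) = 10^(7.86 − 7.53) = 2.138; fraction as HOCl = 1/(1 + 2.138) = 0.3187.
Free chlorine required for 1.17 ppm HOCl: 1.17 / 0.3187 = 3.671 ppm.
FC to add: 3.671 − 0.2 = 3.471 mg/L as Cl₂.
Cl₂ equivalent: 3.471 mg/L × 91,800 L = 318.7 g.
Product at 13.7% available Cl: 318.7 / 0.137 = 2326 g.
Volume: 2326 g ÷ 1.16 g/mL = 2005 mL.

2.01 L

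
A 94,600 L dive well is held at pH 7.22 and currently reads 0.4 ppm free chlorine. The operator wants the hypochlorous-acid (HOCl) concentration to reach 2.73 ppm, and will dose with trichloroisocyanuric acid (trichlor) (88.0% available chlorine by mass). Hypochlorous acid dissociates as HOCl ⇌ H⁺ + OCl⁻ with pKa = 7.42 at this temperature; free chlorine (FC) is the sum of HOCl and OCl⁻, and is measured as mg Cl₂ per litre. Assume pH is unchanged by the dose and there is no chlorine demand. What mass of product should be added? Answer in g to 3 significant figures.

436 g

[OCl⁻]/[HOCl] = 10^(pH − pKa) = 10^(7.22 − 7.42) = 0.631; fraction as HOCl = 1/(1 + 0.631) = 0.6131.
Free chlorine required for 2.73 ppm HOCl: 2.73 / 0.6131 = 4.453 ppm.
FC to add: 4.453 − 0.4 = 4.053 mg/L as Cl₂.
Cl₂ equivalent: 4.053 mg/L × 94,600 L = 383.4 g.
Product at 88.0% available Cl: 383.4 / 0.88 = 435.6 g.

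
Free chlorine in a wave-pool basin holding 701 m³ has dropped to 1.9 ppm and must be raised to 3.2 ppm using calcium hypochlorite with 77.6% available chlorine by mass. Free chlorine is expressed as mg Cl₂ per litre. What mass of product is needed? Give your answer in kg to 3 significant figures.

Volume: 701 m³ = 701,000 L.
Chlorine deficit: 3.2 − 1.9 = 1.3 ppm = 1.3 mg/L as Cl₂.
Cl₂ equivalent needed: 1.3 mg/L × 701,000 L = 911,300 mg = 911.3 g.
Product at 77.6% available chlorine: 911.3 / 0.776 = 1174 g.

1.17 kg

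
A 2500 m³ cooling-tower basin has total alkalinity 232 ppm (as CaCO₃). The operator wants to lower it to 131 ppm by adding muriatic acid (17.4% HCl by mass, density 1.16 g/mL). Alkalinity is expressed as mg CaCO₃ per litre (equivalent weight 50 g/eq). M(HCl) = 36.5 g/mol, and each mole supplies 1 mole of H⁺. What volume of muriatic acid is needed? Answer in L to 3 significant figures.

913 L

Volume: 2500 m³ = 2,500,000 L.
Alkalinity to neutralize: (232 − 131) = 101 mg/L as CaCO₃ × 2,500,000 L = 252,500 g as CaCO₃.
Equivalents of H⁺ required: 252,500 ÷ 50 g/eq = 5050 eq = 5050 mol HCl.
Mass of HCl: 5050 × 36.5 = 184,300 g.
Mass of 17.4% solution: 184,300 / 0.174 = 1,059,000 g.
Volume: 1,059,000 g ÷ 1.16 g/mL = 913,200 mL.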